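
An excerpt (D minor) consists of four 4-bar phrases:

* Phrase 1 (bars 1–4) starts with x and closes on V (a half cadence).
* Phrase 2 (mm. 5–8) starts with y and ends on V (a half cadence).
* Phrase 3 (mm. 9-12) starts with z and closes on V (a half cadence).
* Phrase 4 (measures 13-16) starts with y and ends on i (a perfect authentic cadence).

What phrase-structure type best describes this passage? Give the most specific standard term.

contrasting double period

Four phrases in two halves: the first half (mm. 1–8) ends with a half cadence, the second (mm. 9–16) with a perfect authentic cadence — a large antecedent–consequent pair, i.e. a double period.
Phrase 3 begins with different material from phrase 1, making it contrasting.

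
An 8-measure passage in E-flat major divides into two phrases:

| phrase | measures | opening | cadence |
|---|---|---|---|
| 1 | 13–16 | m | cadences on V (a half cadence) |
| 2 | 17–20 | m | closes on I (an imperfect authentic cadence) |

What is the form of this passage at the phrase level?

Phrase 1 ends with a half cadence (weaker) and phrase 2 with an imperfect authentic cadence (stronger): antecedent + consequent = a period.
The two phrases open with the same material (m / m), so the period is parallel.

parallel period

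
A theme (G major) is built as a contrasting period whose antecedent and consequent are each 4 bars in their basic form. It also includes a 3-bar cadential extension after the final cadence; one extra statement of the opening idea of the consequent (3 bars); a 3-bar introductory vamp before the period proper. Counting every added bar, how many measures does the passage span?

17 measures

Basic contrasting period: 4 + 4 = 8 bars.
8 (basic form) + 3 (cadential extension) + 3 (extra statement) + 3 (introduction) = 17.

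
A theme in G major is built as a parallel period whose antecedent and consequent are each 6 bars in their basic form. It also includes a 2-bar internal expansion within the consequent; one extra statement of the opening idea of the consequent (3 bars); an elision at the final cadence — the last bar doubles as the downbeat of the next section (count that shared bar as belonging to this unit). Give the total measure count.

17 measures

Basic parallel period: 6 + 6 = 12 bars.
12 (basic form) + 2 (internal expansion) + 3 (extra statement) = 17.
The elision shares a bar with the next section but does not change this unit's count.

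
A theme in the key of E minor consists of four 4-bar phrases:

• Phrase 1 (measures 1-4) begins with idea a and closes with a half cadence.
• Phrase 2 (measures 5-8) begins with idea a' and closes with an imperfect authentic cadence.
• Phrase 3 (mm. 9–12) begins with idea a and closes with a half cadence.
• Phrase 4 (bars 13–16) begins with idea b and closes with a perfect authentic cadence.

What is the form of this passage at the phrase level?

parallel double period

Four phrases in two halves: the first half (bars 1-8) ends with an imperfect authentic cadence, the second (mm. 9–16) with a perfect authentic cadence — a large antecedent–consequent pair, i.e. a double period.
Phrase 3 begins with the same material as phrase 1, making it parallel.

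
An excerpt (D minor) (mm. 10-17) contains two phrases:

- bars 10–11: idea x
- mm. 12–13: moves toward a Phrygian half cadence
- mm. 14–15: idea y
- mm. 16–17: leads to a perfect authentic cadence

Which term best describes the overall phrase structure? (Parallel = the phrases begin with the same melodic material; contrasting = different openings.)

contrasting period

Phrase 1 ends with a Phrygian half cadence (weaker) and phrase 2 with a perfect authentic cadence (stronger): antecedent + consequent = a period.
The two phrases open with different material (x / y), so the period is contrasting.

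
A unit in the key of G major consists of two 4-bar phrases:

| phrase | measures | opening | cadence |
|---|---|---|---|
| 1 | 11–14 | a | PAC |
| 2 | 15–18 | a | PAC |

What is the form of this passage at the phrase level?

Both phrases have the same opening (a) and the same cadence (perfect authentic cadence): the second is a restatement, not a consequent, so this is a repeated phrase rather than a period.

repeated phrase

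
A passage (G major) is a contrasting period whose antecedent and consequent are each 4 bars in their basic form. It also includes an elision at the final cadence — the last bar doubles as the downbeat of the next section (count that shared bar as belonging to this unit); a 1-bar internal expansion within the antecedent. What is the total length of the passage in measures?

9 measures

Basic contrasting period: 4 + 4 = 8 bars.
8 (basic form) + 1 (internal expansion) = 9.
The elision shares a bar with the next section but does not change this unit's count.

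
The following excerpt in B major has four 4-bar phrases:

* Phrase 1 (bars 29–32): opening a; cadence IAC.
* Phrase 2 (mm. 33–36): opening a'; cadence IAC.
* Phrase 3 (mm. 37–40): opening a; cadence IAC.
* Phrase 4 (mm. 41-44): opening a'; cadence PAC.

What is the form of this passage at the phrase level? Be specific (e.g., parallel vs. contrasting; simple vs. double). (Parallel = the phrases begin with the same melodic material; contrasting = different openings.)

Four phrases in two halves: the first half (mm. 29–36) ends with an imperfect authentic cadence, the second (mm. 37–44) with a perfect authentic cadence — a large antecedent–consequent pair, i.e. a double period.
Phrase 3 begins with the same material as phrase 1, making it parallel.

parallel double period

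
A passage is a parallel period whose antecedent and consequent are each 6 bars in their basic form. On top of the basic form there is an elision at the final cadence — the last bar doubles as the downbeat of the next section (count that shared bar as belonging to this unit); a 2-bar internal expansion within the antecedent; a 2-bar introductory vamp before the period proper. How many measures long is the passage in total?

16 measures

Basic parallel period: 6 + 6 = 12 bars.
12 (basic form) + 2 (internal expansion) + 2 (introduction) = 16.
The elision shares a bar with the next section but does not change this unit's count.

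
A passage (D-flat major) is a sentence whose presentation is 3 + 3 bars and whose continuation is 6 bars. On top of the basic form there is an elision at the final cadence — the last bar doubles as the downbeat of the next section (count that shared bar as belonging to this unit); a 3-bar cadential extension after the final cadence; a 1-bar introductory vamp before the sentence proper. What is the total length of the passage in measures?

Basic sentence: 3 + 3 + 6 = 12 bars.
12 (basic form) + 3 (cadential extension) + 1 (introduction) = 16.
The elision shares a bar with the next section but does not change this unit's count.

16 measures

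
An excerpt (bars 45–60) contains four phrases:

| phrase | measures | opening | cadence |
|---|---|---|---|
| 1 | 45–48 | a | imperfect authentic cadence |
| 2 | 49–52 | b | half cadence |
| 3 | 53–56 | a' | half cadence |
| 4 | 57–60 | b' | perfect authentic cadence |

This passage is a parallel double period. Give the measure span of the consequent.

In a double period the four phrases pair into a large antecedent (phrases 1–2, ending half cadence) and a large consequent (phrases 3–4, ending perfect authentic cadence). The consequent spans mm. 53–60.

measures 53–60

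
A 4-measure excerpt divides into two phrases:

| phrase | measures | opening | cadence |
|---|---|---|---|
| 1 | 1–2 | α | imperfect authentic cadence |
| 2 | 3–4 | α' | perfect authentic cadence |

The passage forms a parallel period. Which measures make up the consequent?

The antecedent is the phrase ending with the weaker cadence (imperfect authentic cadence, phrase 1) and the consequent the one ending more conclusively (perfect authentic cadence, phrase 2); the consequent is mm. 3-4.

measures 3–4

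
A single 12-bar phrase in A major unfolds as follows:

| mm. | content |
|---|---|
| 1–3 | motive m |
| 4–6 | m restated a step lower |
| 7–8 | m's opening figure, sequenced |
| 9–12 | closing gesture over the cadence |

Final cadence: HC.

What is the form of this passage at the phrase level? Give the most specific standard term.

Basic idea (mm. 1–3) + its repetition (mm. 4–6) form the presentation; fragmentation and cadence (measures 7–12) form the continuation — the 12-bar whole is a sentence.

sentence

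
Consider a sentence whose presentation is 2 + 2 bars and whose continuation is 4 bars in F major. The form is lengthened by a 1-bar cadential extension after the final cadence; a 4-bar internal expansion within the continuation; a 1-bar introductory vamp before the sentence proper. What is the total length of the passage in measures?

Basic sentence: 2 + 2 + 4 = 8 bars.
8 (basic form) + 1 (cadential extension) + 4 (internal expansion) + 1 (introduction) = 14.

14 measures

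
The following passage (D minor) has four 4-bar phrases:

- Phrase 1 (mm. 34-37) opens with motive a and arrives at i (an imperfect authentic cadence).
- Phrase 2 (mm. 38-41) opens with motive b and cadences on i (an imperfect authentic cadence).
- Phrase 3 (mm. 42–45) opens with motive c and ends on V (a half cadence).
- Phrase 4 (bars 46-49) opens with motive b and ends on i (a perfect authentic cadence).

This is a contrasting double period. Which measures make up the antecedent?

In a double period the first pair of phrases (ending imperfect authentic cadence) is the large antecedent and the second pair (ending perfect authentic cadence) is the large consequent; the antecedent is measures 34–41.

measures 34–41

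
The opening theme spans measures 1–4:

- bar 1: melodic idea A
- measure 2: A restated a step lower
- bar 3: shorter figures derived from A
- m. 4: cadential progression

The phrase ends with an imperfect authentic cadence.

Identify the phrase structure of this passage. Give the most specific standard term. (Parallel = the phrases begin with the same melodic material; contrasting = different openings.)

Basic idea (m. 1) + its repetition (m. 2) form the presentation; fragmentation and cadence (mm. 3–4) form the continuation — the 4-bar whole is a sentence.

sentence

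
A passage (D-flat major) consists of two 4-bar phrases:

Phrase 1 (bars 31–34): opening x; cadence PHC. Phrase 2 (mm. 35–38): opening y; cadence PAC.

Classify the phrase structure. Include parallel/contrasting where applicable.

contrasting period

Phrase 1 ends with a Phrygian half cadence (weaker) and phrase 2 with a perfect authentic cadence (stronger): antecedent + consequent = a period.
The two phrases open with different material (x / y), so the period is contrasting.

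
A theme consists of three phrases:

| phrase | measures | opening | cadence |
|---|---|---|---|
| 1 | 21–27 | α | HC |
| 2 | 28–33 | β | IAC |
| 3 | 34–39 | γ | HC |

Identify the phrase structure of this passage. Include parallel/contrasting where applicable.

phrase group

The final phrase closes with a half cadence, which is not stronger than the preceding imperfect authentic cadence; the 3 phrases lack an overall antecedent–consequent design and so form a phrase group.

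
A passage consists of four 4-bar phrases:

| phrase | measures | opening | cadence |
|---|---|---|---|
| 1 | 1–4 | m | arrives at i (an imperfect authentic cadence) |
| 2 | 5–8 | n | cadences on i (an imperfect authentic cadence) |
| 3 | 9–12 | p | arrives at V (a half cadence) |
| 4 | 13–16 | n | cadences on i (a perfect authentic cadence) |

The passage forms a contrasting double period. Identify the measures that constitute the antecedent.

In a double period the four phrases pair into a large antecedent (phrases 1–2, ending imperfect authentic cadence) and a large consequent (phrases 3–4, ending perfect authentic cadence). The antecedent spans measures 1-8.

measures 1–8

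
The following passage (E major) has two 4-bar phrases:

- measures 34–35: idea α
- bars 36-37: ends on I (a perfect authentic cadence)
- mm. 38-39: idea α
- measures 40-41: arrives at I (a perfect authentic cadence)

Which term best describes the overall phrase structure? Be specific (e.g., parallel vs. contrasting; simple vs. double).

Both phrases have the same opening (α) and the same cadence (perfect authentic cadence): the second is a restatement, not a consequent, so this is a repeated phrase rather than a period.

repeated phrase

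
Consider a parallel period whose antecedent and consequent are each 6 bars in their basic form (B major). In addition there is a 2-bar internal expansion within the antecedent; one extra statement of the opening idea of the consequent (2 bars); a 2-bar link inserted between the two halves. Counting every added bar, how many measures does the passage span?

18 measures

Basic parallel period: 6 + 6 = 12 bars.
12 (basic form) + 2 (internal expansion) + 2 (extra statement) + 2 (link) = 18.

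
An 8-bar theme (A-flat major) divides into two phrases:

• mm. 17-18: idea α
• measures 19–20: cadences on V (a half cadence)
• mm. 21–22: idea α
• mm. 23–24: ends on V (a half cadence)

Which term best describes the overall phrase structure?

Both phrases have the same opening (α) and the same cadence (half cadence): the second is a restatement, not a consequent, so this is a repeated phrase rather than a period.

repeated phrase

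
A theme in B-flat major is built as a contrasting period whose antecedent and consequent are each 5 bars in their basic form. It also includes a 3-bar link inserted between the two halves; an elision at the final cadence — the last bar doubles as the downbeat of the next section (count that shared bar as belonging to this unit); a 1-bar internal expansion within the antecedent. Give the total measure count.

14 measures

Basic contrasting period: 5 + 5 = 10 bars.
10 (basic form) + 3 (link) + 1 (internal expansion) = 14.
The elision shares a bar with the next section but does not change this unit's count.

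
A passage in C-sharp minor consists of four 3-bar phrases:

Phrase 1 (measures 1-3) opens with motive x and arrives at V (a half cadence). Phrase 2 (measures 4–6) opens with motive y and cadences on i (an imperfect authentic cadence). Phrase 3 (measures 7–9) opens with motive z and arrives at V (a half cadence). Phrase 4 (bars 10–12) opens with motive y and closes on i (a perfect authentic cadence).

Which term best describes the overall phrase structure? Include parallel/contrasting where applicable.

contrasting double period

Four phrases in two halves: the first half (bars 1–6) ends with an imperfect authentic cadence, the second (bars 7–12) with a perfect authentic cadence — a large antecedent–consequent pair, i.e. a double period.
Phrase 3 begins with different material from phrase 1, making it contrasting.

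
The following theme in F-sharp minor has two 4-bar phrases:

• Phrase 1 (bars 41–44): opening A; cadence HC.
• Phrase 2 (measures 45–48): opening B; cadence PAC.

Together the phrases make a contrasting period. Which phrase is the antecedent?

phrase 1

The phrase ending with the weaker cadence (half cadence) is the antecedent; the one ending more conclusively (perfect authentic cadence) is the consequent. The antecedent is phrase 1.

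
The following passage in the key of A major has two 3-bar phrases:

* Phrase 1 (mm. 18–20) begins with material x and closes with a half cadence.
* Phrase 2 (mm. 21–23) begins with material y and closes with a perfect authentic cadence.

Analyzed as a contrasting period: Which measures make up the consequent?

measures 21–23

The antecedent is the phrase ending with the weaker cadence (half cadence, phrase 1) and the consequent the one ending more conclusively (perfect authentic cadence, phrase 2); the consequent is mm. 21-23.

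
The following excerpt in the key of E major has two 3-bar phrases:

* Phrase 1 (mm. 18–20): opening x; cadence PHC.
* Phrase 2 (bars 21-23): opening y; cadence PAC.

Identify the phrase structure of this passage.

Phrase 1 ends with a Phrygian half cadence (weaker) and phrase 2 with a perfect authentic cadence (stronger): antecedent + consequent = a period.
The two phrases open with different material (x / y), so the period is contrasting.

contrasting period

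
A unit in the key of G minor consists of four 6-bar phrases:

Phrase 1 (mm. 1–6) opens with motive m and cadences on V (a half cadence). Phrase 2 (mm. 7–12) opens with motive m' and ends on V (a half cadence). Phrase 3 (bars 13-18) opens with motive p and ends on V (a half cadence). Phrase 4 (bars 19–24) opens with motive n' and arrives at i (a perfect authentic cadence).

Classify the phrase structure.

contrasting double period

Four phrases in two halves: the first half (measures 1–12) ends with a half cadence, the second (mm. 13-24) with a perfect authentic cadence — a large antecedent–consequent pair, i.e. a double period.
Phrase 3 begins with different material from phrase 1, making it contrasting.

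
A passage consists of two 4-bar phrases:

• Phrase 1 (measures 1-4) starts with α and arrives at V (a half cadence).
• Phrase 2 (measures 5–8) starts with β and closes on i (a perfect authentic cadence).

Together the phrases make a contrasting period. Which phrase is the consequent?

The phrase ending with the weaker cadence (half cadence) is the antecedent; the one ending more conclusively (perfect authentic cadence) is the consequent. The consequent is phrase 2.

phrase 2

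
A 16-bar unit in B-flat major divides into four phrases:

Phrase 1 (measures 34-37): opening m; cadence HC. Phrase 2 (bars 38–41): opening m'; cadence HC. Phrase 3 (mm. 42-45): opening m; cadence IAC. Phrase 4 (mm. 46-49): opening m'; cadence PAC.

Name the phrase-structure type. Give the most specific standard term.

Four phrases in two halves: the first half (mm. 34–41) ends with a half cadence, the second (bars 42–49) with a perfect authentic cadence — a large antecedent–consequent pair, i.e. a double period.
Phrase 3 begins with the same material as phrase 1, making it parallel.

parallel double period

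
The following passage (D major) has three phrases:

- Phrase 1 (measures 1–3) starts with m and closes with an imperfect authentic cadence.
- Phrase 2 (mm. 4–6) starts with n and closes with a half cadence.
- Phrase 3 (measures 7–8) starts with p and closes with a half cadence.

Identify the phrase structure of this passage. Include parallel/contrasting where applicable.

The final phrase closes with a half cadence, which is not stronger than the preceding half cadence; the 3 phrases lack an overall antecedent–consequent design and so form a phrase group.

phrase group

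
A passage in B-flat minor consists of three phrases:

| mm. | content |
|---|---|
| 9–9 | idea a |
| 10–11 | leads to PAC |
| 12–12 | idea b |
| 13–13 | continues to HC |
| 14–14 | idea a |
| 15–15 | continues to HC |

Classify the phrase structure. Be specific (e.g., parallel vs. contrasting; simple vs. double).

phrase group

The final phrase closes with a half cadence, which is not stronger than the preceding half cadence; the 3 phrases lack an overall antecedent–consequent design and so form a phrase group.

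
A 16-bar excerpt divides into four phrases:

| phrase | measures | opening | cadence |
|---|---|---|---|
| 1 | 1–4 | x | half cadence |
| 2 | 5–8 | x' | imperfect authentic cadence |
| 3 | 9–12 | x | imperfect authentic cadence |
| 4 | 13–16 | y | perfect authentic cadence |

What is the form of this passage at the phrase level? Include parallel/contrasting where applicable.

parallel double period

Four phrases in two halves: the first half (mm. 1–8) ends with an imperfect authentic cadence, the second (mm. 9-16) with a perfect authentic cadence — a large antecedent–consequent pair, i.e. a double period.
Phrase 3 begins with the same material as phrase 1, making it parallel.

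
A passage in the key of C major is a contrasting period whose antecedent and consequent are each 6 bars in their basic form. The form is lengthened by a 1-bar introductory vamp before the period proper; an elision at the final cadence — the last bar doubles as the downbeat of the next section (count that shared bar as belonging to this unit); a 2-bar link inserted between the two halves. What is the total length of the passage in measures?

15 measures

Basic contrasting period: 6 + 6 = 12 bars.
12 (basic form) + 1 (introduction) + 2 (link) = 15.
The elision shares a bar with the next section but does not change this unit's count.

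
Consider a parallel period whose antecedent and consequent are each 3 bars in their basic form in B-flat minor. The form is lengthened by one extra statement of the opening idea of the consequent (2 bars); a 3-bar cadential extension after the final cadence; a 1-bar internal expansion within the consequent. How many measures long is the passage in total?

12 measures

Basic parallel period: 3 + 3 = 6 bars.
6 (basic form) + 2 (extra statement) + 3 (cadential extension) + 1 (internal expansion) = 12.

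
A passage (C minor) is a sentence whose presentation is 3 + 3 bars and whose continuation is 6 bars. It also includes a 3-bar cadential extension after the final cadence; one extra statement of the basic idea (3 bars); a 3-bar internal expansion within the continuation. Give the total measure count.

21 measures

Basic sentence: 3 + 3 + 6 = 12 bars.
12 (basic form) + 3 (cadential extension) + 3 (extra statement) + 3 (internal expansion) = 21.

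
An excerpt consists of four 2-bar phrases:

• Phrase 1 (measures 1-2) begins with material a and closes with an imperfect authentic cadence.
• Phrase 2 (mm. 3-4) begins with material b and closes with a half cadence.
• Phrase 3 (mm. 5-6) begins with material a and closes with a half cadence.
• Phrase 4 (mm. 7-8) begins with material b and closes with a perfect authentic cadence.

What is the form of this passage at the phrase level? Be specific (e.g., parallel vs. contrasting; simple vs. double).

Four phrases in two halves: the first half (mm. 1–4) ends with a half cadence, the second (bars 5–8) with a perfect authentic cadence — a large antecedent–consequent pair, i.e. a double period.
Phrase 3 begins with the same material as phrase 1, making it parallel.

parallel double period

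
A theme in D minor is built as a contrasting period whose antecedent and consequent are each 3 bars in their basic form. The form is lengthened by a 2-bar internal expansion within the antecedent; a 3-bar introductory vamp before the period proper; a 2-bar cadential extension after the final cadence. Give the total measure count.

13 measures

Basic contrasting period: 3 + 3 = 6 bars.
6 (basic form) + 2 (internal expansion) + 3 (introduction) + 2 (cadential extension) = 13.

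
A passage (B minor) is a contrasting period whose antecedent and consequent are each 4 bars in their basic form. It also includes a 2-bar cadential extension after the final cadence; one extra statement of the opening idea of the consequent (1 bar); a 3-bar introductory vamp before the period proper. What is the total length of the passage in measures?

Basic contrasting period: 4 + 4 = 8 bars.
8 (basic form) + 2 (cadential extension) + 1 (extra statement) + 3 (introduction) = 14.

14 measures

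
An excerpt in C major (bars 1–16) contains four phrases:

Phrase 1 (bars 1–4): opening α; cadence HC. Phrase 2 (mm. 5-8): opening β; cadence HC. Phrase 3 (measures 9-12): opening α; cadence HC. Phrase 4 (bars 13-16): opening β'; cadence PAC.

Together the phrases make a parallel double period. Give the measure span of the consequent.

In a double period the first pair of phrases (ending half cadence) is the large antecedent and the second pair (ending perfect authentic cadence) is the large consequent; the consequent is measures 9–16.

measures 9–16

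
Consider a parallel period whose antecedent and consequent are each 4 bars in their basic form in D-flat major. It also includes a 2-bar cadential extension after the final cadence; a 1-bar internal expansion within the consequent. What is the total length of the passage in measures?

11 measures

Basic parallel period: 4 + 4 = 8 bars.
8 (basic form) + 2 (cadential extension) + 1 (internal expansion) = 11.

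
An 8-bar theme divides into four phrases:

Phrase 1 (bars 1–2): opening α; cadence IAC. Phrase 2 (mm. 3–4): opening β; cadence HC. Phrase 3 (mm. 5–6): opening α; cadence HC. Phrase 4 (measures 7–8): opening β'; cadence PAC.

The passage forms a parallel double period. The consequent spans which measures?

In a double period the four phrases pair into a large antecedent (phrases 1–2, ending half cadence) and a large consequent (phrases 3–4, ending perfect authentic cadence). The consequent spans mm. 5-8.

measures 5–8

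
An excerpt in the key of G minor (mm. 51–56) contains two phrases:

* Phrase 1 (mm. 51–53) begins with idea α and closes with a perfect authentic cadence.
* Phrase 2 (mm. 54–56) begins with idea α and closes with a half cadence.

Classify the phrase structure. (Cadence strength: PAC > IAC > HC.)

The second phrase closes with a half cadence, which is not stronger than the first phrase's perfect authentic cadence; without a weak→strong cadential pair there is no antecedent–consequent relationship, so this is a phrase group rather than a period.

phrase group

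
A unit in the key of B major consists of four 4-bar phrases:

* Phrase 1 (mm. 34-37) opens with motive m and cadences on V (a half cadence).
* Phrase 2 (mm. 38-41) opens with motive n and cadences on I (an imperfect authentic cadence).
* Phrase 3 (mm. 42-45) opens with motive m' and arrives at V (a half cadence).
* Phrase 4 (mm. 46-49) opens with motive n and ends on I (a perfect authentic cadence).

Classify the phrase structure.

Four phrases in two halves: the first half (mm. 34-41) ends with an imperfect authentic cadence, the second (measures 42–49) with a perfect authentic cadence — a large antecedent–consequent pair, i.e. a double period.
Phrase 3 begins with the same material as phrase 1, making it parallel.

parallel double period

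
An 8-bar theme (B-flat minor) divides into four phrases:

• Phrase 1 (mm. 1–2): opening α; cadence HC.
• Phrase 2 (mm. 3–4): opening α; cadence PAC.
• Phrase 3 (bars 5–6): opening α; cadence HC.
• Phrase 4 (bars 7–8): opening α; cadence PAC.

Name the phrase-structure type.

The cadence pattern HC–PAC–HC–PAC is weak–strong twice, and phrases 3–4 restate phrases 1–2: a period heard twice, not a double period (which would end weakly at phrase 2).

repeated period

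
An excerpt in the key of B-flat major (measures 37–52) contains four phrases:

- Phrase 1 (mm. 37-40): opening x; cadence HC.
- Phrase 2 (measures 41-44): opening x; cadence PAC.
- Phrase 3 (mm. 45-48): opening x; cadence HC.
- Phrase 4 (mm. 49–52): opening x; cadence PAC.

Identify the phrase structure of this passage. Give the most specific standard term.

The cadence pattern HC–PAC–HC–PAC is weak–strong twice, and phrases 3–4 restate phrases 1–2: a period heard twice, not a double period (which would end weakly at phrase 2).

repeated period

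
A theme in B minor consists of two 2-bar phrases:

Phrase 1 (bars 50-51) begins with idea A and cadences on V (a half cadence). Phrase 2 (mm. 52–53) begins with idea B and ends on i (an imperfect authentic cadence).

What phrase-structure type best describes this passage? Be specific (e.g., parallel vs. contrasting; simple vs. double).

Phrase 1 ends with a half cadence (weaker) and phrase 2 with an imperfect authentic cadence (stronger): antecedent + consequent = a period.
The two phrases open with different material (A / B), so the period is contrasting.

contrasting period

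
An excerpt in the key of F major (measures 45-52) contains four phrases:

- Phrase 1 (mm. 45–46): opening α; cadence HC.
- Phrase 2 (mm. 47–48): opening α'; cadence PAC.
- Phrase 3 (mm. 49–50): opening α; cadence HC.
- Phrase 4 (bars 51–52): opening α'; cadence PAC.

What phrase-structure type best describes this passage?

The cadence pattern HC–PAC–HC–PAC is weak–strong twice, and phrases 3–4 restate phrases 1–2: a period heard twice, not a double period (which would end weakly at phrase 2).

repeated period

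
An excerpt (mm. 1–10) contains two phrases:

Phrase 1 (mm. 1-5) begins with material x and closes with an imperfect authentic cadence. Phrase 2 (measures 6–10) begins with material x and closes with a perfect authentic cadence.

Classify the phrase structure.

parallel period

Phrase 1 ends with an imperfect authentic cadence (weaker) and phrase 2 with a perfect authentic cadence (stronger): antecedent + consequent = a period.
The two phrases open with the same material (x / x), so the period is parallel.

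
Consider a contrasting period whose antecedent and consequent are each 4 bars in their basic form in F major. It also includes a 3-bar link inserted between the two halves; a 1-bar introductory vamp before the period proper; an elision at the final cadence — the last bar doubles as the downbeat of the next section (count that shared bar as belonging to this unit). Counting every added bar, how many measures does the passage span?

12 measures

Basic contrasting period: 4 + 4 = 8 bars.
8 (basic form) + 3 (link) + 1 (introduction) = 12.
The elision shares a bar with the next section but does not change this unit's count.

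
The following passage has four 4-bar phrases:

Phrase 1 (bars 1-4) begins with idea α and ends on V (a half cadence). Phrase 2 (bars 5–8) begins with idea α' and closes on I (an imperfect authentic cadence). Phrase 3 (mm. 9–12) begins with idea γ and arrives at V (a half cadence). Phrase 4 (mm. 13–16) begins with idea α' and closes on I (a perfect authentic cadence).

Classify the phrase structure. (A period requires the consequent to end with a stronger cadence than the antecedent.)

Four phrases in two halves: the first half (measures 1-8) ends with an imperfect authentic cadence, the second (mm. 9–16) with a perfect authentic cadence — a large antecedent–consequent pair, i.e. a double period.
Phrase 3 begins with different material from phrase 1, making it contrasting.

contrasting double period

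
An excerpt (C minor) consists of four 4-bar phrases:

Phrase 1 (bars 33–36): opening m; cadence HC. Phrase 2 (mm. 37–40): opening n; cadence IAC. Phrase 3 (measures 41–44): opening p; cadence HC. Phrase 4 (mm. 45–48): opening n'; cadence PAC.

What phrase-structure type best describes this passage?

Four phrases in two halves: the first half (bars 33-40) ends with an imperfect authentic cadence, the second (bars 41–48) with a perfect authentic cadence — a large antecedent–consequent pair, i.e. a double period.
Phrase 3 begins with different material from phrase 1, making it contrasting.

contrasting double period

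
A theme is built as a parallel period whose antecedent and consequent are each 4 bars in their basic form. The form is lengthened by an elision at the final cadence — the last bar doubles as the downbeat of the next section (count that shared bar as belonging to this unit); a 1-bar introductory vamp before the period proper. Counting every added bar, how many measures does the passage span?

Basic parallel period: 4 + 4 = 8 bars.
8 (basic form) + 1 (introduction) = 9.
The elision shares a bar with the next section but does not change this unit's count.

9 measures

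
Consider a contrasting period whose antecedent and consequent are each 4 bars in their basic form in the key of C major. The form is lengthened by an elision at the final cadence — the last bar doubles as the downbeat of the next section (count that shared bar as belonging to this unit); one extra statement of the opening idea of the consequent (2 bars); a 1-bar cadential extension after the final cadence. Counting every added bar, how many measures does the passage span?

11 measures

Basic contrasting period: 4 + 4 = 8 bars.
8 (basic form) + 2 (extra statement) + 1 (cadential extension) = 11.
The elision shares a bar with the next section but does not change this unit's count.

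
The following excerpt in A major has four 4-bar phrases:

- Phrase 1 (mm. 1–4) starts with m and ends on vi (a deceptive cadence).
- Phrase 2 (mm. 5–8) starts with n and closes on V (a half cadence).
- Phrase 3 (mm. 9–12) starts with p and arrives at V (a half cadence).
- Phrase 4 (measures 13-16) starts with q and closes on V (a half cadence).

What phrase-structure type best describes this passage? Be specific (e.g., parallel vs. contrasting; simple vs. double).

phrase group

Phrase 4 ends with a half cadence, no stronger than phrase 2's half cadence, so the four phrases do not form a double period; nor do phrases 3–4 duplicate 1–2, so it is not a repeated period. With no phrase reaching a conclusive cadence, the passage is a phrase group.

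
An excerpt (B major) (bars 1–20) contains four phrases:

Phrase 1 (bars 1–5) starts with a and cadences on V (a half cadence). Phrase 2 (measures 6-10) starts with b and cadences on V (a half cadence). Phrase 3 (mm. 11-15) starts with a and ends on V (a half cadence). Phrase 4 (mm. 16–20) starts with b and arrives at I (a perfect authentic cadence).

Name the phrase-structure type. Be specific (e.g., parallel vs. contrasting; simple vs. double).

parallel double period

Four phrases in two halves: the first half (measures 1–10) ends with a half cadence, the second (measures 11-20) with a perfect authentic cadence — a large antecedent–consequent pair, i.e. a double period.
Phrase 3 begins with the same material as phrase 1, making it parallel.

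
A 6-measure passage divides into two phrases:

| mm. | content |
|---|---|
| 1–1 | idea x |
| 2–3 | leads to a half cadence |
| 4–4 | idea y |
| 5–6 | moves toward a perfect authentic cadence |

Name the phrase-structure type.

Phrase 1 ends with a half cadence (weaker) and phrase 2 with a perfect authentic cadence (stronger): antecedent + consequent = a period.
The two phrases open with different material (x / y), so the period is contrasting.

contrasting period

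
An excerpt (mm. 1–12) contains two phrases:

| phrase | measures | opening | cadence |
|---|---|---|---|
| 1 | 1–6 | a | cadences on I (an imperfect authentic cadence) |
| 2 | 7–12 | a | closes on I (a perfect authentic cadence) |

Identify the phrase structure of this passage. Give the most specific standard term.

Phrase 1 ends with an imperfect authentic cadence (weaker) and phrase 2 with a perfect authentic cadence (stronger): antecedent + consequent = a period.
The two phrases open with the same material (a / a), so the period is parallel.

parallel period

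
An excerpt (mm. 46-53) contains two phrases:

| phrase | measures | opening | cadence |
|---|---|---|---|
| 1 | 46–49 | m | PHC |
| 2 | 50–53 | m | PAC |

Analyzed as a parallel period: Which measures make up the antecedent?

The antecedent is the phrase ending with the weaker cadence (Phrygian half cadence, phrase 1) and the consequent the one ending more conclusively (perfect authentic cadence, phrase 2); the antecedent is mm. 46–49.

measures 46–49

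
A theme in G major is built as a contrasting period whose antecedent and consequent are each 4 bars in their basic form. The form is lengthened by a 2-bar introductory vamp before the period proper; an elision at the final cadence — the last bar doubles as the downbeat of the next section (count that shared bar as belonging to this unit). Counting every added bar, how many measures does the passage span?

Basic contrasting period: 4 + 4 = 8 bars.
8 (basic form) + 2 (introduction) = 10.
The elision shares a bar with the next section but does not change this unit's count.

10 measures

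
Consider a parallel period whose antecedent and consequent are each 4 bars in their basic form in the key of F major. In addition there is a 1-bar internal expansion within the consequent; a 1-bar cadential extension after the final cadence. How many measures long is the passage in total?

Basic parallel period: 4 + 4 = 8 bars.
8 (basic form) + 1 (internal expansion) + 1 (cadential extension) = 10.

10 measures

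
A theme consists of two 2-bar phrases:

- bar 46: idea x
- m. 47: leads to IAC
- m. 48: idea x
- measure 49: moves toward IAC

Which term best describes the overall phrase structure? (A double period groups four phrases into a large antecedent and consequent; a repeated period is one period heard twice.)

repeated phrase

Both phrases have the same opening (x) and the same cadence (imperfect authentic cadence): the second is a restatement, not a consequent, so this is a repeated phrase rather than a period.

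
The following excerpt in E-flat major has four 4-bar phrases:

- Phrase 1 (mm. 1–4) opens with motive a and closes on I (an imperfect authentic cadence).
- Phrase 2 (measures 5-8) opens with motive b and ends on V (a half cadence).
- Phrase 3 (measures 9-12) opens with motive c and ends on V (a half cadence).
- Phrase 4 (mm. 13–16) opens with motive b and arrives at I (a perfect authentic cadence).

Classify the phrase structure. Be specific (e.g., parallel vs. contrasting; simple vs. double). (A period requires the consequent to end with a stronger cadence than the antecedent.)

Four phrases in two halves: the first half (measures 1–8) ends with a half cadence, the second (measures 9–16) with a perfect authentic cadence — a large antecedent–consequent pair, i.e. a double period.
Phrase 3 begins with different material from phrase 1, making it contrasting.

contrasting double period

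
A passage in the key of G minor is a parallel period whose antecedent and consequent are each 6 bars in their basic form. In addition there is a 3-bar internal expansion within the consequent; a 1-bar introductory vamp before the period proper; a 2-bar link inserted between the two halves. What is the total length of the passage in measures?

18 measures

Basic parallel period: 6 + 6 = 12 bars.
12 (basic form) + 3 (internal expansion) + 1 (introduction) + 2 (link) = 18.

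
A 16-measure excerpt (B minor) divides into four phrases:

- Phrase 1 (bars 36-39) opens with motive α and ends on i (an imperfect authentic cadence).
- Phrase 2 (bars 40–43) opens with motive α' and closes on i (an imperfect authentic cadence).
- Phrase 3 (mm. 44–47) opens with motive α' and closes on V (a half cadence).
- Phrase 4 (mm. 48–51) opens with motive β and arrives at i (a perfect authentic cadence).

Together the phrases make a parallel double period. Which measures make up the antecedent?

In a double period the first pair of phrases (ending imperfect authentic cadence) is the large antecedent and the second pair (ending perfect authentic cadence) is the large consequent; the antecedent is measures 36–43.

measures 36–43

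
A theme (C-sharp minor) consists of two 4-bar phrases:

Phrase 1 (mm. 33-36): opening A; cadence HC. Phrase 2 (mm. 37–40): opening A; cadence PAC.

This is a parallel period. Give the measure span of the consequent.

The phrase ending with the weaker cadence (half cadence) is the antecedent; the one ending more conclusively (perfect authentic cadence) is the consequent. The consequent is measures 37–40.

measures 37–40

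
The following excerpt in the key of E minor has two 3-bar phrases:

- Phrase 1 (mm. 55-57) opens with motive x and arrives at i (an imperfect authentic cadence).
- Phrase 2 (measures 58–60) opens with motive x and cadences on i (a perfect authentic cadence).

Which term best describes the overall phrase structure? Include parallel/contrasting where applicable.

parallel period

Phrase 1 ends with an imperfect authentic cadence (weaker) and phrase 2 with a perfect authentic cadence (stronger): antecedent + consequent = a period.
The two phrases open with the same material (x / x), so the period is parallel.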